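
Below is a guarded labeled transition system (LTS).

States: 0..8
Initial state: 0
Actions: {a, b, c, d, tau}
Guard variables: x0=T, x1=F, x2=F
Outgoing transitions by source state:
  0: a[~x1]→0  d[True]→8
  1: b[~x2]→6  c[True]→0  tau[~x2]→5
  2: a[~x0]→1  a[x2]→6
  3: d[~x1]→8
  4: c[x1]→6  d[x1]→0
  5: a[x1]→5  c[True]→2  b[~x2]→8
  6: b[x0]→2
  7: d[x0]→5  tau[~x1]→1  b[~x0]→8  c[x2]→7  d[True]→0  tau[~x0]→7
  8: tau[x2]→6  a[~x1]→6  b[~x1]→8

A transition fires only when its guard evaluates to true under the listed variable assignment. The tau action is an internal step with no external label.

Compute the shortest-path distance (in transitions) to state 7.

Answer: UNREACHABLE

Analysis:
Breadth-first toward 7:
  L0 = {0}
  L1 = {8}
  L2 = {6}
  L3 = {2}
7 never appears.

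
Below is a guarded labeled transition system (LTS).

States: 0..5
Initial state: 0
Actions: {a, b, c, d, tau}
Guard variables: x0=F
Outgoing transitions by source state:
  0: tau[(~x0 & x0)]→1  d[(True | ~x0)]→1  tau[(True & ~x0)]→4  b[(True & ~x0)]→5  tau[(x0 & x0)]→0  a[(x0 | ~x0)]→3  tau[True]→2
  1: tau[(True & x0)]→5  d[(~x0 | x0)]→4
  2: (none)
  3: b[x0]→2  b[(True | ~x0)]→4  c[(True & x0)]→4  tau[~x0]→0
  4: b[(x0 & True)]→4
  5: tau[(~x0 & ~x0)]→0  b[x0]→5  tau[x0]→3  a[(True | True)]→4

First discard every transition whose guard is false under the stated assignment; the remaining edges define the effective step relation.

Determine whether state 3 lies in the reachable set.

Answer: REACHABLE

Analysis:
10 transition(s) survive guard evaluation.
Layer 0: {0}
Layer 1: {1,2,3,4,5}  now seen {0,1,2,3,4,5}
Reachable = {0,1,2,3,4,5}
Path to 3: a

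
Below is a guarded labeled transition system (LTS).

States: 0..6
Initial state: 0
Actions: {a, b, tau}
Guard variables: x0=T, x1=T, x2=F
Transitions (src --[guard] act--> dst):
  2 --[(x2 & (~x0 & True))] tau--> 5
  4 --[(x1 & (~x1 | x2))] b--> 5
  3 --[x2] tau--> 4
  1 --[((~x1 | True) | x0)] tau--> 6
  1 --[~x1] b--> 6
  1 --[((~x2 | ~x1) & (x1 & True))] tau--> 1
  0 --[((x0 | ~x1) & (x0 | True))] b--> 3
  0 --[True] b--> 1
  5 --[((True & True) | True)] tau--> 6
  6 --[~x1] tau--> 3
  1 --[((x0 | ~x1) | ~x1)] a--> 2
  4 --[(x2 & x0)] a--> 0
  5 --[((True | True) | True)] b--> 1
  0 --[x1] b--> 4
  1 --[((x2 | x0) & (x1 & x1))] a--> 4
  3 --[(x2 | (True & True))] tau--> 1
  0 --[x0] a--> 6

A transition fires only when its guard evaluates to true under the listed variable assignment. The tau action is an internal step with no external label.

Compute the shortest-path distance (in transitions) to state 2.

Answer: 2

Trace:
Layered search for 2:
  L0 = {0}
  L1 = {1,3,4,6}
  L2 = {2}
2 enters at depth 2; path b·a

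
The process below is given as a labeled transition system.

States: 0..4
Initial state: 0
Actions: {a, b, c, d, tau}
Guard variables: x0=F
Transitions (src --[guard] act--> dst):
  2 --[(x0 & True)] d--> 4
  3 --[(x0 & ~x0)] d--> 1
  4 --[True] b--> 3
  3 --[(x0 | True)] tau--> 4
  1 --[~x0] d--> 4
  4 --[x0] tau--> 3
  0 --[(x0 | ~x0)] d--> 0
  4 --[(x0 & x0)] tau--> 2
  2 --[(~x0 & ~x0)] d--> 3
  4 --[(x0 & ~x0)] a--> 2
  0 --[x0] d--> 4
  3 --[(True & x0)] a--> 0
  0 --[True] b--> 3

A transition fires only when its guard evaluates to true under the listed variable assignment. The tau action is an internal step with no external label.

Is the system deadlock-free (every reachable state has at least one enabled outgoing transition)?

Reach set: {0,3,4}
  0: b→3  d→0  [2 out]
  3: tau→4  [1 out]
  4: b→3  [1 out]

Answer: DEADLOCK-FREE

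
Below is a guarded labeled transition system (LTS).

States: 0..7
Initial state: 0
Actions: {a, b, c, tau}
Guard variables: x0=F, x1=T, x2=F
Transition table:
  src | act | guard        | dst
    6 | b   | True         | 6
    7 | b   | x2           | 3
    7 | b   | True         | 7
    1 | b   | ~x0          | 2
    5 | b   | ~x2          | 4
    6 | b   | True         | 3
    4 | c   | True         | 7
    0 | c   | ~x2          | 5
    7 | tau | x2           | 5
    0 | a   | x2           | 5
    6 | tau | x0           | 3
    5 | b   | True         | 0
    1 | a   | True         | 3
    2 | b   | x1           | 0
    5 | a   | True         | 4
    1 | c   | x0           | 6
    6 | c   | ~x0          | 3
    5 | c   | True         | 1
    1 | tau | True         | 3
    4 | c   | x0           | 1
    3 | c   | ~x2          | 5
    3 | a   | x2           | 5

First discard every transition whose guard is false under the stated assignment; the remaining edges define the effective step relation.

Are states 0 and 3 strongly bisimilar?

Compute ~ classes (split until stable):
  P[0] = {{0,1,2,3,4,5,6,7}}
  P[1] = {{0,3,4},{1},{2,7},{5},{6}}
  P[2] = {{0,3},{1},{2},{4},{5},{6},{7}}
7 equivalence class(es) (converged in 3)
class of 0: {0,3}; class of 3: {0,3}

Answer: BISIMILAR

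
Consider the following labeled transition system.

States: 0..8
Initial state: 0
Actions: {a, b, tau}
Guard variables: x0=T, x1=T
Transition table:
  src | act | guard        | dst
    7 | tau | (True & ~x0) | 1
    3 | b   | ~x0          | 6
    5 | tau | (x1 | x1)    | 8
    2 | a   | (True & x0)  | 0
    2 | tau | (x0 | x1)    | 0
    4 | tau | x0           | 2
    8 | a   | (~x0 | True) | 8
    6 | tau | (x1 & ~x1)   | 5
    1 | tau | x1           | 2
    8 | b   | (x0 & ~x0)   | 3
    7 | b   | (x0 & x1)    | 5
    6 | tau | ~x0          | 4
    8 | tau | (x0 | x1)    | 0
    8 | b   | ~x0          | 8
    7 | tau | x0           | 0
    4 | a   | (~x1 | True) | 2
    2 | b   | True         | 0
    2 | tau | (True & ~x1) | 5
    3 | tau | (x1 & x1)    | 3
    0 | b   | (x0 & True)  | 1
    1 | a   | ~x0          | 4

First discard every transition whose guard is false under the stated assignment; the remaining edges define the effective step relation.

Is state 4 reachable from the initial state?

Answer: UNREACHABLE

Working:
After dropping false guards: 13 live edges.
Layer 0: {0}
Layer 1: {1}  now seen {0,1}
Layer 2: {2}  now seen {0,1,2}
Reach set: {0,1,2}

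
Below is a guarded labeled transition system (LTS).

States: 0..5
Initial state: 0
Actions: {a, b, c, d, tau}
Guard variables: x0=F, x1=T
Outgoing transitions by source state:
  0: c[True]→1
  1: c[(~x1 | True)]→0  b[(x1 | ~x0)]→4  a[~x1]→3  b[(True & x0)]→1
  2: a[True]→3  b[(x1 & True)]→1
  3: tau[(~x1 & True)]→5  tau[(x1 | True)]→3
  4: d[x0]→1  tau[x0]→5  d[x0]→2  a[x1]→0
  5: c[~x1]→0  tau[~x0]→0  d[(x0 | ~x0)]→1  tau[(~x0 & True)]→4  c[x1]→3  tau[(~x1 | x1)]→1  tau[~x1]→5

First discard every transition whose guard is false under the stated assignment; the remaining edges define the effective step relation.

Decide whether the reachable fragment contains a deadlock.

Reach set: {0,1,4}
  0: c→1  [1 exit(s)]
  1: b→4  c→0  [2 exit(s)]
  4: a→0  [1 exit(s)]

Answer: DEADLOCK-FREE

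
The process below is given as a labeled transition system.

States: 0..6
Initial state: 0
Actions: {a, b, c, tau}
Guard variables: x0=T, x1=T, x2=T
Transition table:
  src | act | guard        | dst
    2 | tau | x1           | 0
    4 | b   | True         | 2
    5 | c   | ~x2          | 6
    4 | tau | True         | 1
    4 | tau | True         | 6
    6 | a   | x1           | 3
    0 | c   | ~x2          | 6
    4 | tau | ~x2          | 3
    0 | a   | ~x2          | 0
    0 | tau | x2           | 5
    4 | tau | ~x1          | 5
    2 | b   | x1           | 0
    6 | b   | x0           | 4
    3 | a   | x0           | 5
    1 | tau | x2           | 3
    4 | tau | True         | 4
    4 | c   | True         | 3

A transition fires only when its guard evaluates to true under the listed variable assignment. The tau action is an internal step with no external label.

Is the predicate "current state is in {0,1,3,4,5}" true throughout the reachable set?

Answer: INVARIANT HOLDS

Analysis:
Safe = {0,1,3,4,5}
Reach set: {0,5}
  0: safe
  5: safe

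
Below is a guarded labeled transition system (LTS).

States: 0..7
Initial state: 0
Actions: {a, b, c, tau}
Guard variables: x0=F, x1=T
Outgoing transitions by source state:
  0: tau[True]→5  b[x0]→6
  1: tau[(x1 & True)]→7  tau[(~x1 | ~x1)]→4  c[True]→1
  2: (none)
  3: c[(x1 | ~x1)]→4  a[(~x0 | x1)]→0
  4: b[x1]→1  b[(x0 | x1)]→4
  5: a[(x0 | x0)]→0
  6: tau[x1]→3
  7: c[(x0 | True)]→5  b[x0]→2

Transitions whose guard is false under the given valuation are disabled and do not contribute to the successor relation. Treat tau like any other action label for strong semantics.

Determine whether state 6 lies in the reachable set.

9 transition(s) survive guard evaluation.
depth 0: {0}
depth 1: {5}  now seen {0,5}
Reach set: {0,5}

Answer: UNREACHABLE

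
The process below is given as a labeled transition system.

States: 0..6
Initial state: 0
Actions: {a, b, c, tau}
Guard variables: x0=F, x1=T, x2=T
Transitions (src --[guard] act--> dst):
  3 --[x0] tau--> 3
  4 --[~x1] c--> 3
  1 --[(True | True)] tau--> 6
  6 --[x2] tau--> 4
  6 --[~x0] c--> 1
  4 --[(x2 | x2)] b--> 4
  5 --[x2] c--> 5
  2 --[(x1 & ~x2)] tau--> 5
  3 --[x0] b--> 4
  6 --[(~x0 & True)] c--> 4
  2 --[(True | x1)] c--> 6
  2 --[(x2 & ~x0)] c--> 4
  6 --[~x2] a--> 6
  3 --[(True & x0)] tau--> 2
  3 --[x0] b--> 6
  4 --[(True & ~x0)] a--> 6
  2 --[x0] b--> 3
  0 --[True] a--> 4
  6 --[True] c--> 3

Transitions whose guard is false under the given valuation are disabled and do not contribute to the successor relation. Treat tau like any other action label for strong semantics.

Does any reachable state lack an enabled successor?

Reachable = {0,1,3,4,6}
  0: a→4  [1 out]
  1: tau→6  [1 out]
  3: ∅  [STUCK]
  4: a→6  b→4  [2 out]
  6: c→1  c→3  c→4  tau→4  [4 out]
Path to 3: a·a·c

Answer: DEADLOCK at state 3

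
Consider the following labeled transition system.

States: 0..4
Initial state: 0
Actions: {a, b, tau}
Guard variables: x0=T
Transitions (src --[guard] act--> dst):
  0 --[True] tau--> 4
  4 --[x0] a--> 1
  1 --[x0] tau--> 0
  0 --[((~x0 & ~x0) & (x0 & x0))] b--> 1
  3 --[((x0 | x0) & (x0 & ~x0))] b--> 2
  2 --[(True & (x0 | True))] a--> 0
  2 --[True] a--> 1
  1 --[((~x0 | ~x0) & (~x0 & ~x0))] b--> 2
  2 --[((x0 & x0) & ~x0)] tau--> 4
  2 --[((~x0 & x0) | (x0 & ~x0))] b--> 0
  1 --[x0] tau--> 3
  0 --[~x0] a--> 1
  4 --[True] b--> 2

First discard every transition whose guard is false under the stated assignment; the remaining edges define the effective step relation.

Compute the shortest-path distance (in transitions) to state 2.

Answer: 2

Trace:
Layered search for 2:
  depth 0: {0}
  depth 1: {4}
  depth 2: {1,2}
depth(2)=2, e.g. tau·b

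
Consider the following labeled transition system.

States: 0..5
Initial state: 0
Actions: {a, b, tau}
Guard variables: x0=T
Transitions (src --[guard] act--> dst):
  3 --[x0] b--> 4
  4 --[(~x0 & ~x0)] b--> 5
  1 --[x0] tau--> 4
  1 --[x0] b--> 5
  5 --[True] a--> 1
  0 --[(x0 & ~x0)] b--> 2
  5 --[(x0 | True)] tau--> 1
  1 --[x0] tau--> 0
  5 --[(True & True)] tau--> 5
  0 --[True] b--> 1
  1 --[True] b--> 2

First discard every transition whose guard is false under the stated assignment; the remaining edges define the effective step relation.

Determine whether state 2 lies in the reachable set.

Answer: REACHABLE

Analysis:
After dropping false guards: 9 live edges.
Layer 0: {0}
Layer 1: {1}  now seen {0,1}
Layer 2: {2,4,5}  now seen {0,1,2,4,5}
Reach set: {0,1,2,4,5}
Path to 2: b·b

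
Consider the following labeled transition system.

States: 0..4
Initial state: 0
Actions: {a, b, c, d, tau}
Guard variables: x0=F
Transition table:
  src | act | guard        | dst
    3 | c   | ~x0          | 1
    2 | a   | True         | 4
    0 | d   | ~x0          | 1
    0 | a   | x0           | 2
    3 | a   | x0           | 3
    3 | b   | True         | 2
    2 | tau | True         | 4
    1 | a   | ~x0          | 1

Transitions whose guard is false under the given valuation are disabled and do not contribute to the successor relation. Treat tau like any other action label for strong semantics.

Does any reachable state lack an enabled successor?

Answer: DEADLOCK-FREE

Trace:
R = {0,1}
  0: d→1  [1 exit(s)]
  1: a→1  [1 exit(s)]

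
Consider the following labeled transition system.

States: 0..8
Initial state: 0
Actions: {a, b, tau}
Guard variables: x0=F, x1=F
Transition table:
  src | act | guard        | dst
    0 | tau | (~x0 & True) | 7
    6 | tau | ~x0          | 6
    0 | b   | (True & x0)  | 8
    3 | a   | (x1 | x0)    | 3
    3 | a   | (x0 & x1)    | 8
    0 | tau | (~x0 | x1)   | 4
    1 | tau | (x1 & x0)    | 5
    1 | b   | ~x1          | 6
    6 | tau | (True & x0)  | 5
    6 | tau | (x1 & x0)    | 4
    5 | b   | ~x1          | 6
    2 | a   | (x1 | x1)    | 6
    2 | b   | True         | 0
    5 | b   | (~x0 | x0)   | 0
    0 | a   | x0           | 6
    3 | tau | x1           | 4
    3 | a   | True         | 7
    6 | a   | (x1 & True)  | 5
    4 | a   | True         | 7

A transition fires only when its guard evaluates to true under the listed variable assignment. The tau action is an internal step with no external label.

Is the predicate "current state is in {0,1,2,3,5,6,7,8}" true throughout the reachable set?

Answer: INVARIANT VIOLATED at state 4

Working:
Allowed set {0,1,2,3,5,6,7,8}
Reachable = {0,4,7}
  0: ✓
  4: ✗ unsafe
  7: ✓
counterexample path to 4: tau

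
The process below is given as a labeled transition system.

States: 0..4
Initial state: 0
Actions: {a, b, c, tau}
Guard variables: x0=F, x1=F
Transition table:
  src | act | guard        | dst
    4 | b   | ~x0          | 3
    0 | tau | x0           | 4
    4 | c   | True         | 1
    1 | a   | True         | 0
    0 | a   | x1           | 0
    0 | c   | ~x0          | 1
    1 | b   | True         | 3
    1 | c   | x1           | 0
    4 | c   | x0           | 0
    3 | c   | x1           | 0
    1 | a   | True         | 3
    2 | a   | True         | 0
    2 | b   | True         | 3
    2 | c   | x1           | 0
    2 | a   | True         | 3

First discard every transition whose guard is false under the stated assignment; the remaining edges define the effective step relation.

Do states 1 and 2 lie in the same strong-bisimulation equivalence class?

Compute ~ classes (split until stable):
  round 0: {{0,1,2,3,4}}
  round 1: {{0},{1,2},{3},{4}}
Fixed point at round 2; 4 class(es).
[1]={1,2}  [2]={1,2}

Answer: BISIMILAR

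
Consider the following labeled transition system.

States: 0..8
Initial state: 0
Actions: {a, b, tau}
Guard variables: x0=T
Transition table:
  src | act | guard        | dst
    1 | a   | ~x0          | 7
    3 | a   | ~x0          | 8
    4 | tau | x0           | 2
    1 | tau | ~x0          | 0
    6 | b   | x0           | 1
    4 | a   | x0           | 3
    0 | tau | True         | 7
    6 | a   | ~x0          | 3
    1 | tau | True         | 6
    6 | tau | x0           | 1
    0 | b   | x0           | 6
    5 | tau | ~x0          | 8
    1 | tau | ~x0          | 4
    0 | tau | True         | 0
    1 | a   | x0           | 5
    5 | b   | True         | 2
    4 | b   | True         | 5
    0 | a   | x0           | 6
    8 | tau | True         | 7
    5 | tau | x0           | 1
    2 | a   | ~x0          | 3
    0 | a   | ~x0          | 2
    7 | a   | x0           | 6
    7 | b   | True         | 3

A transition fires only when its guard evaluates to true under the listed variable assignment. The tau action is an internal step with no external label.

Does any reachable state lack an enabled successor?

Reach set: {0,1,2,3,5,6,7}
  0: a→6  b→6  tau→0  tau→7  [deg 4]
  1: a→5  tau→6  [deg 2]
  2: ∅  [deadlock]
  3: ∅  [deadlock]
  5: b→2  tau→1  [deg 2]
  6: b→1  tau→1  [deg 2]
  7: a→6  b→3  [deg 2]
witness 2: b·b·a·b

Answer: DEADLOCK at state 2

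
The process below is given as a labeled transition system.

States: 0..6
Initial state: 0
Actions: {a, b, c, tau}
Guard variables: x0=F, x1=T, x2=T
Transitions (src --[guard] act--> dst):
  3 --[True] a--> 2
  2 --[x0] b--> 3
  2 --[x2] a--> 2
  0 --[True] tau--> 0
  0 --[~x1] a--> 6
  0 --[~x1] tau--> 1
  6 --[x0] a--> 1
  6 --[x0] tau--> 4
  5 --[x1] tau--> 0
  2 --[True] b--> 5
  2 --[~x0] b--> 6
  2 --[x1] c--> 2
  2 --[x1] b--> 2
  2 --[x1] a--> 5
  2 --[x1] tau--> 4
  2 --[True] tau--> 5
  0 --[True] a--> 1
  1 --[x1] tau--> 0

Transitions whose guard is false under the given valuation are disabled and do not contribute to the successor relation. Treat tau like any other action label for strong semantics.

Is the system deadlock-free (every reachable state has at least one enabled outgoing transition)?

Answer: DEADLOCK-FREE

Trace:
Reachable = {0,1}
  0: a→1  tau→0  [2 out]
  1: tau→0  [1 out]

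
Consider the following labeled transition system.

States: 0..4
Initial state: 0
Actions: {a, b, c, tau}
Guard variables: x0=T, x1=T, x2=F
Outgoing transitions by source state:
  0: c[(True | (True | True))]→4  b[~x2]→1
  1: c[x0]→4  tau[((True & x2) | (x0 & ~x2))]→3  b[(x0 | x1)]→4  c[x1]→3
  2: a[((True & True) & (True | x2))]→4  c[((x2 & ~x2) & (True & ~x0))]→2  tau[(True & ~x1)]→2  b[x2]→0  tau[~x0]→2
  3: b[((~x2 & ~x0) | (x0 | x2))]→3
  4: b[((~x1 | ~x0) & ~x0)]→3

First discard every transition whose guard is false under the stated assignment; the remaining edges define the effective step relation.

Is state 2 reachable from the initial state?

Answer: UNREACHABLE

Analysis:
After dropping false guards: 8 live edges.
L0 = {0}
L1 = {1,4}  now seen {0,1,4}
L2 = {3}  now seen {0,1,3,4}
Reach set: {0,1,3,4}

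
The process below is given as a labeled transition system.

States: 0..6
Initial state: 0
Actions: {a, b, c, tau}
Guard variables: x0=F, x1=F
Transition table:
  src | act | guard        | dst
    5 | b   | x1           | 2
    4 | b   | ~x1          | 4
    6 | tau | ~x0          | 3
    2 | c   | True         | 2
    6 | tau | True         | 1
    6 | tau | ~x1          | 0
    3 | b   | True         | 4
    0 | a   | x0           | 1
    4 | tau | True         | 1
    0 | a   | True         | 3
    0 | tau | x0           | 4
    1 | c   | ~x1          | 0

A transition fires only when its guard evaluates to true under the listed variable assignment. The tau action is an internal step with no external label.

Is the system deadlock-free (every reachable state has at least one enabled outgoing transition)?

Reach set: {0,1,3,4}
  0: a→3  [1 out]
  1: c→0  [1 out]
  3: b→4  [1 out]
  4: b→4  tau→1  [2 out]

Answer: DEADLOCK-FREE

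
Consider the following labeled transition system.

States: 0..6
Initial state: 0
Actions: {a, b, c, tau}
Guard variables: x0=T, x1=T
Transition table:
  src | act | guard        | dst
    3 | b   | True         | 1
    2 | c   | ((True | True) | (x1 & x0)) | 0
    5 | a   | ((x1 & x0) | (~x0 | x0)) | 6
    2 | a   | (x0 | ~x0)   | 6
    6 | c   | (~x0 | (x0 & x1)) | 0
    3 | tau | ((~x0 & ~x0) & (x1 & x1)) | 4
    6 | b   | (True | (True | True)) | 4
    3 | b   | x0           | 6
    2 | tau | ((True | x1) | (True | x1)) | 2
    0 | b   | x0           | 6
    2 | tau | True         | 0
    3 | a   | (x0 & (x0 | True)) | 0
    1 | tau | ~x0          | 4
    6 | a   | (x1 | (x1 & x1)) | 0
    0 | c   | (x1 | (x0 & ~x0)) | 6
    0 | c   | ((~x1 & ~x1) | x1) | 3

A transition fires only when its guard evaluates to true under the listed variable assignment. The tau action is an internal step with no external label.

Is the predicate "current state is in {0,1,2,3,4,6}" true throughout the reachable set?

Answer: INVARIANT HOLDS

Analysis:
Inv-set: {0,1,2,3,4,6}
Reachable = {0,1,3,4,6}
  0: safe
  1: safe
  3: safe
  4: safe
  6: safe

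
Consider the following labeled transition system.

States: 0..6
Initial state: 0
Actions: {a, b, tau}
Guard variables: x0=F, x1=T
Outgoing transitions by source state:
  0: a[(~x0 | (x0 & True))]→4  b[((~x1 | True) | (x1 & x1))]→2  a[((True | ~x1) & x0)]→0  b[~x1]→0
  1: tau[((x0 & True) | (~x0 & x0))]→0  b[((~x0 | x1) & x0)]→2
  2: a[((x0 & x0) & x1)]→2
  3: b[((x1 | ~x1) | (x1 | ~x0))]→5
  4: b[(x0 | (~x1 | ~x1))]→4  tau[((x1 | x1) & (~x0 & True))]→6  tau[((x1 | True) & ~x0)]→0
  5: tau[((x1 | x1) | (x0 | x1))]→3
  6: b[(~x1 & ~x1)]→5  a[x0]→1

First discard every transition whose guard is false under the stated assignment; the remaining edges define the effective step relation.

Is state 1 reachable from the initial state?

Answer: UNREACHABLE

Analysis:
After dropping false guards: 6 live edges.
L0 = {0}
L1 = {2,4}  now seen {0,2,4}
L2 = {6}  now seen {0,2,4,6}
R = {0,2,4,6}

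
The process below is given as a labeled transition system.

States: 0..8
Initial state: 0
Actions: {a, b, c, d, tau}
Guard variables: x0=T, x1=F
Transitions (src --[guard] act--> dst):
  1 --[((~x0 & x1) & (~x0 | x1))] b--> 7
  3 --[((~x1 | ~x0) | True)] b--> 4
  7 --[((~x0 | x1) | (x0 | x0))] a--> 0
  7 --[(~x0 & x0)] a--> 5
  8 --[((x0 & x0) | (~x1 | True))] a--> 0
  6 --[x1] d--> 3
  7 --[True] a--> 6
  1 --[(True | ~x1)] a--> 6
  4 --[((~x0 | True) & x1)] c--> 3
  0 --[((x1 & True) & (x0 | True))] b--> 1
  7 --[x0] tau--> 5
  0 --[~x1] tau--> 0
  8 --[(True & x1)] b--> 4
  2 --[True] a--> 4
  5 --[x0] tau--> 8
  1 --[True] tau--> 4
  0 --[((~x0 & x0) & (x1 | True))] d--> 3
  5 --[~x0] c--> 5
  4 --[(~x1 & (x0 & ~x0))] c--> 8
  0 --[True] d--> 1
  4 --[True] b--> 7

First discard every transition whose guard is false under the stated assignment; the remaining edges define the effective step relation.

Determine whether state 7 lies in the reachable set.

Answer: REACHABLE

Analysis:
Guard filter leaves 12 enabled edge(s).
depth 0: {0}
depth 1: {1}  total {0,1}
depth 2: {4,6}  total {0,1,4,6}
depth 3: {7}  total {0,1,4,6,7}
depth 4: {5}  total {0,1,4,5,6,7}
depth 5: {8}  total {0,1,4,5,6,7,8}
R = {0,1,4,5,6,7,8}
Path to 7: d·tau·b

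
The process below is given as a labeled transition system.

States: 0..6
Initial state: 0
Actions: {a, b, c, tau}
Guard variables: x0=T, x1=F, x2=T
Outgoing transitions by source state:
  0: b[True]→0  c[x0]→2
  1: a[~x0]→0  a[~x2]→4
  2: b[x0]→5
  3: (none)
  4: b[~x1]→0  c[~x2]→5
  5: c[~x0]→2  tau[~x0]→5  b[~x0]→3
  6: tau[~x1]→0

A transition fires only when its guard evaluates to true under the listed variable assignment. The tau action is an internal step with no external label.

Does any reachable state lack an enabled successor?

R = {0,2,5}
  0: b→0  c→2  [2 out]
  2: b→5  [1 out]
  5: ∅  [STUCK]
witness 5: c·b

Answer: DEADLOCK at state 5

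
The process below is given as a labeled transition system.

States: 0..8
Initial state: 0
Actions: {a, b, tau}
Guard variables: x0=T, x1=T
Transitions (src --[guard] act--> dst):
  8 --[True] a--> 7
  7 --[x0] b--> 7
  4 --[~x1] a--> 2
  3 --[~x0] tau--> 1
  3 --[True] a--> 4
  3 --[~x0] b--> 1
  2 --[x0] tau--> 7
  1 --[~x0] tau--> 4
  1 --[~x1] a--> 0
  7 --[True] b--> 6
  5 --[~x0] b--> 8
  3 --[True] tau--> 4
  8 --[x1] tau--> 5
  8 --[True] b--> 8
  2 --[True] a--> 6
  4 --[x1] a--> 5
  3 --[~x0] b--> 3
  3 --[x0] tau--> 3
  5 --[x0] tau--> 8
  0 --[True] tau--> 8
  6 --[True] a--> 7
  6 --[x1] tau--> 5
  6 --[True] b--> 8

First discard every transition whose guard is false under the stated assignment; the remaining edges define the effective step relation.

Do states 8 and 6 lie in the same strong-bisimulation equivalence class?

Bisimulation quotient by refinement:
  round 0: {{0,1,2,3,4,5,6,7,8}}
  round 1: {{0,5},{1},{2,3},{4},{6,8},{7}}
  round 2: {{0,5},{1},{2},{3},{4},{6,8},{7}}
7 equivalence class(es) (converged in 3)
8∈{6,8}, 6∈{6,8}

Answer: BISIMILAR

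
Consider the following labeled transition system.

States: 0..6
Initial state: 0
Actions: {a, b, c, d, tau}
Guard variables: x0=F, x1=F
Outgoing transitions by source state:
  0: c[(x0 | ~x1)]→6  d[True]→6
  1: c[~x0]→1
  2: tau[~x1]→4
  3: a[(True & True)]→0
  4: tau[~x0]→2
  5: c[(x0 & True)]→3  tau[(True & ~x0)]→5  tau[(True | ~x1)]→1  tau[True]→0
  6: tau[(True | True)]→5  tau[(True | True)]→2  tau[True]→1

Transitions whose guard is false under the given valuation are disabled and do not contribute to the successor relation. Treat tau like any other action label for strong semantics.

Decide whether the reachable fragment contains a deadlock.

Answer: DEADLOCK-FREE

Working:
Reachable = {0,1,2,4,5,6}
  0: c→6  d→6  [2 exit(s)]
  1: c→1  [1 exit(s)]
  2: tau→4  [1 exit(s)]
  4: tau→2  [1 exit(s)]
  5: tau→0  tau→1  tau→5  [3 exit(s)]
  6: tau→1  tau→2  tau→5  [3 exit(s)]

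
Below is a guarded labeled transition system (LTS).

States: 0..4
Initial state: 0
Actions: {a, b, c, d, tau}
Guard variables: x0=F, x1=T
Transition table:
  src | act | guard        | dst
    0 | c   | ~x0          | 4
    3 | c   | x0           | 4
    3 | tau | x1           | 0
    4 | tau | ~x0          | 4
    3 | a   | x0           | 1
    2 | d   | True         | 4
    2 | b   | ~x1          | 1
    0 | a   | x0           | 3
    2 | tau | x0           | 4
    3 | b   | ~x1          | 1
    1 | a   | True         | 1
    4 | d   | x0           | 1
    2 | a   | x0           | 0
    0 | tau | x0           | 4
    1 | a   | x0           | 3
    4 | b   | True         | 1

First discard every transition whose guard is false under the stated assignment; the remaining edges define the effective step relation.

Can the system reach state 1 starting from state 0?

Guard filter leaves 6 enabled edge(s).
depth 0: {0}
depth 1: {4}  cumulative {0,4}
depth 2: {1}  cumulative {0,1,4}
Reach set: {0,1,4}
Path to 1: c·b

Answer: REACHABLE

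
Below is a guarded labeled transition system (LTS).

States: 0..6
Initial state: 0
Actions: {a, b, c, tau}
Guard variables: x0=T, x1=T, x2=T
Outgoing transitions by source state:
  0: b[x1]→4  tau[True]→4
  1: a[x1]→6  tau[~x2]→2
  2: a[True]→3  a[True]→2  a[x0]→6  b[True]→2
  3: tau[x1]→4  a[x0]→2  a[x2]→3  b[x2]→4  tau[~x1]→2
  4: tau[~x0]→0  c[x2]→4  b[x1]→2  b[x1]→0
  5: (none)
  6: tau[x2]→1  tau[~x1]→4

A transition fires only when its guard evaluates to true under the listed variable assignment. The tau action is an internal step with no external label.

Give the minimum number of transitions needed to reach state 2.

Answer: 2

Analysis:
Breadth-first toward 2:
  depth 0: {0}
  depth 1: {4}
  depth 2: {2}
2 enters at depth 2; path b·b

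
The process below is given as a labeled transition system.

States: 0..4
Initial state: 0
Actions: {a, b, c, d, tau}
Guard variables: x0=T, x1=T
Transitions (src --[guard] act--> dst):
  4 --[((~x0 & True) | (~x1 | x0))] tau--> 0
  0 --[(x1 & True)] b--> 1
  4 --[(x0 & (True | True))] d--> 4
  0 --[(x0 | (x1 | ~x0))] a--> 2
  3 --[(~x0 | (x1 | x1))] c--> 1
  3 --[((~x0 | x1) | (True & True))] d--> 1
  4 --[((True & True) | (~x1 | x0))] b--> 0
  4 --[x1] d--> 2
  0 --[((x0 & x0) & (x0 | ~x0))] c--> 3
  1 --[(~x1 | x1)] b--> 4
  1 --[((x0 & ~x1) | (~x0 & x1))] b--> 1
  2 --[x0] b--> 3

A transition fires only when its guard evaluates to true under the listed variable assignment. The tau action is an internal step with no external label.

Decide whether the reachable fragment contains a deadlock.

R = {0,1,2,3,4}
  0: a→2  b→1  c→3  [3 out]
  1: b→4  [1 out]
  2: b→3  [1 out]
  3: c→1  d→1  [2 out]
  4: b→0  d→2  d→4  tau→0  [4 out]

Answer: DEADLOCK-FREE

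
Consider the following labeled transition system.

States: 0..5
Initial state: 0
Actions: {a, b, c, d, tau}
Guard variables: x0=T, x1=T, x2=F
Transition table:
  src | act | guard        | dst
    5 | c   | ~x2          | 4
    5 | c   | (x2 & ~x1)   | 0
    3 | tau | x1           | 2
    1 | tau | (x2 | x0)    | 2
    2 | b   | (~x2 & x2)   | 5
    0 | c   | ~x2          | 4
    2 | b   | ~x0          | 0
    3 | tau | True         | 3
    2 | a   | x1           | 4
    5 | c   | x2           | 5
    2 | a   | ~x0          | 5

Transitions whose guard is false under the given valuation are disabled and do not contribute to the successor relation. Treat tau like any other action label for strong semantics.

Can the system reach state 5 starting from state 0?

6 transition(s) survive guard evaluation.
L0 = {0}
L1 = {4}  cumulative {0,4}
Reachable = {0,4}

Answer: UNREACHABLE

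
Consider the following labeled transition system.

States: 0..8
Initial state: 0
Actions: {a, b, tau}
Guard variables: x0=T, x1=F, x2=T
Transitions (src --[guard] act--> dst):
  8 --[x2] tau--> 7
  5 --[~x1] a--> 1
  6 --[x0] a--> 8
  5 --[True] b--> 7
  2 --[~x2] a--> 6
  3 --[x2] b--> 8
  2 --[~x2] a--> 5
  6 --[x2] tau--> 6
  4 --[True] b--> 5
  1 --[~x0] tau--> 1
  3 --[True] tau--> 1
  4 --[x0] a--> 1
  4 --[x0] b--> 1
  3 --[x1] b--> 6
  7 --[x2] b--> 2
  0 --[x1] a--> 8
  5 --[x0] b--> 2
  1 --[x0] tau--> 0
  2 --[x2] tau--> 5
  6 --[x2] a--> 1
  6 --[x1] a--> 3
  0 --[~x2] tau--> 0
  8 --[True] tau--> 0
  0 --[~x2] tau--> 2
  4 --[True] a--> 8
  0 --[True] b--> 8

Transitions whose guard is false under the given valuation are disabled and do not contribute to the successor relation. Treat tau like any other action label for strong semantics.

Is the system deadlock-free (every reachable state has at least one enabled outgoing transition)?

Answer: DEADLOCK-FREE

Trace:
Reachable = {0,1,2,5,7,8}
  0: b→8  [deg 1]
  1: tau→0  [deg 1]
  2: tau→5  [deg 1]
  5: a→1  b→2  b→7  [deg 3]
  7: b→2  [deg 1]
  8: tau→0  tau→7  [deg 2]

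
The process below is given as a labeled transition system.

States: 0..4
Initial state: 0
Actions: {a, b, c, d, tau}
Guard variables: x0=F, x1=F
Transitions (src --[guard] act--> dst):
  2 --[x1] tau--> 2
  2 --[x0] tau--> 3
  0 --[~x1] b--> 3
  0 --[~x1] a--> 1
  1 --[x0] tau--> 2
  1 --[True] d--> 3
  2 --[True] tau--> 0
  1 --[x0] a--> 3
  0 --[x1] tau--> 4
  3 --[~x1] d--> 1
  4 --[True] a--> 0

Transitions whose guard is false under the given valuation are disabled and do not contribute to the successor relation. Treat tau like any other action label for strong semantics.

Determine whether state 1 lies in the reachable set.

Guard filter leaves 6 enabled edge(s).
L0 = {0}
L1 = {1,3}  cumulative {0,1,3}
Reachable = {0,1,3}
Path to 1: a

Answer: REACHABLE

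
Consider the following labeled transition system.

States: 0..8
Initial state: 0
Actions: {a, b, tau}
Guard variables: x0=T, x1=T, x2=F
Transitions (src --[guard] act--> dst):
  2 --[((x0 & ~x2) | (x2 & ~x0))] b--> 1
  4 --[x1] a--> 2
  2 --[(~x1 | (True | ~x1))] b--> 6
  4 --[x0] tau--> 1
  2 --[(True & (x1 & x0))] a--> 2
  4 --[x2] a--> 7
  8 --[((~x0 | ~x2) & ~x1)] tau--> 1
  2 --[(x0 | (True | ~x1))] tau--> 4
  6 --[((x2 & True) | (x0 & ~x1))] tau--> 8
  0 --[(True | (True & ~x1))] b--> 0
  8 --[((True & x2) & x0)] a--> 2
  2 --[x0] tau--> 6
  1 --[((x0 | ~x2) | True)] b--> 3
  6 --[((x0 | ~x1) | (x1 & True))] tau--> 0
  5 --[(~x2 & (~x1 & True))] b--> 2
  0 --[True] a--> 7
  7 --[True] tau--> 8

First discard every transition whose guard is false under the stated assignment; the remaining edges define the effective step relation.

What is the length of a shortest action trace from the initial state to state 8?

Answer: 2

Analysis:
BFS to 8:
  L0 = {0}
  L1 = {7}
  L2 = {8}
first hit 8 at d=2 via a·tau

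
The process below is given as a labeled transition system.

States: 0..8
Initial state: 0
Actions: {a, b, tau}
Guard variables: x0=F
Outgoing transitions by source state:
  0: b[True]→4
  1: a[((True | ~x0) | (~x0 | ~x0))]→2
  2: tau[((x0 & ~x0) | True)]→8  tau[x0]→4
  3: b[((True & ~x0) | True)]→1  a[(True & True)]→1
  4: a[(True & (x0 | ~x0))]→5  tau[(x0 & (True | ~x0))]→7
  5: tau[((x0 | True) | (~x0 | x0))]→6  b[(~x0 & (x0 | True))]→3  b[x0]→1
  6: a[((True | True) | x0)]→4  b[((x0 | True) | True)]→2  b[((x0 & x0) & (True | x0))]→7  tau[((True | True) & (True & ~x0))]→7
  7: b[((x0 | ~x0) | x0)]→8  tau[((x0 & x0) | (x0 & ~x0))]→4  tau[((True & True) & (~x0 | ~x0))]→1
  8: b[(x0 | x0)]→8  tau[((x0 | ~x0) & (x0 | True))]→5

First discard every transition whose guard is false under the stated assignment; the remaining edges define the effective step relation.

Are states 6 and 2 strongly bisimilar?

Compute ~ classes (split until stable):
  round 0: {{0,1,2,3,4,5,6,7,8}}
  round 1: {{0},{1,4},{2,8},{3},{5,7},{6}}
  round 2: {{0},{1},{2},{3},{4},{5},{6},{7},{8}}
Fixed point at round 3; 9 class(es).
[6]={6}  [2]={2}

Answer: NOT BISIMILAR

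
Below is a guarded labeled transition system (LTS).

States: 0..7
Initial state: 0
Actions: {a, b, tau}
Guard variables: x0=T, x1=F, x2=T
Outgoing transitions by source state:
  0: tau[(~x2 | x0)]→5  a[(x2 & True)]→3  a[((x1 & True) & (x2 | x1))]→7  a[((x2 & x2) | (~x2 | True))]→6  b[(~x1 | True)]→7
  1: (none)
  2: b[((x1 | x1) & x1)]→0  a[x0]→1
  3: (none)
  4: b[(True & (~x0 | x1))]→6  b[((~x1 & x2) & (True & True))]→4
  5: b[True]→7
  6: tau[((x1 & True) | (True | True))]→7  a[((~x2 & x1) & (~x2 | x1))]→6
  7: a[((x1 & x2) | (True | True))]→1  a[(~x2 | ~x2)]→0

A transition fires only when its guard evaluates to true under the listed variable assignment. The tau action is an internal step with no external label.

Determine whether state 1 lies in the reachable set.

After dropping false guards: 9 live edges.
depth 0: {0}
depth 1: {3,5,6,7}  now seen {0,3,5,6,7}
depth 2: {1}  now seen {0,1,3,5,6,7}
Reachable = {0,1,3,5,6,7}
Path to 1: b·a

Answer: REACHABLE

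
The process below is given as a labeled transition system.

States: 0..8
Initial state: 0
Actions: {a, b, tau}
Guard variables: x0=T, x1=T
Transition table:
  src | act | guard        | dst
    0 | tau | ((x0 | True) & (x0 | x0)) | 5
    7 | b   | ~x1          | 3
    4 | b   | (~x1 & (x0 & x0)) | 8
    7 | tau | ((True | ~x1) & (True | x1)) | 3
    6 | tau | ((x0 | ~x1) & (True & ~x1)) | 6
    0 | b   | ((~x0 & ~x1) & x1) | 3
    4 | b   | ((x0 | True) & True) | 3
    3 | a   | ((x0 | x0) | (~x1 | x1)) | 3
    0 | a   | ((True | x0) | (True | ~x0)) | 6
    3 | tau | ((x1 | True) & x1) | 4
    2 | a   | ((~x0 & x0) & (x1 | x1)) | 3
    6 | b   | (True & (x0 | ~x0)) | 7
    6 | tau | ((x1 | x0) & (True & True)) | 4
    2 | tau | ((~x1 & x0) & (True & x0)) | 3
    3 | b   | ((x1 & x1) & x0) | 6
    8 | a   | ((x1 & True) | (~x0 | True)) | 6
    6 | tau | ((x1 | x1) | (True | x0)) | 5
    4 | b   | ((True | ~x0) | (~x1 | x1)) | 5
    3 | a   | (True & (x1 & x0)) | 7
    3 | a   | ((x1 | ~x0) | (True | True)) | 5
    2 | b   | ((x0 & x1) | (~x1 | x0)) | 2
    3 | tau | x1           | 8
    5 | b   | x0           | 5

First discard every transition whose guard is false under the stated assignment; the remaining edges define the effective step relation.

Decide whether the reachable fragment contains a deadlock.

Answer: DEADLOCK-FREE

Working:
Reachable = {0,3,4,5,6,7,8}
  0: a→6  tau→5  [2 exit(s)]
  3: a→3  a→5  a→7  b→6  tau→4  tau→8  [6 exit(s)]
  4: b→3  b→5  [2 exit(s)]
  5: b→5  [1 exit(s)]
  6: b→7  tau→4  tau→5  [3 exit(s)]
  7: tau→3  [1 exit(s)]
  8: a→6  [1 exit(s)]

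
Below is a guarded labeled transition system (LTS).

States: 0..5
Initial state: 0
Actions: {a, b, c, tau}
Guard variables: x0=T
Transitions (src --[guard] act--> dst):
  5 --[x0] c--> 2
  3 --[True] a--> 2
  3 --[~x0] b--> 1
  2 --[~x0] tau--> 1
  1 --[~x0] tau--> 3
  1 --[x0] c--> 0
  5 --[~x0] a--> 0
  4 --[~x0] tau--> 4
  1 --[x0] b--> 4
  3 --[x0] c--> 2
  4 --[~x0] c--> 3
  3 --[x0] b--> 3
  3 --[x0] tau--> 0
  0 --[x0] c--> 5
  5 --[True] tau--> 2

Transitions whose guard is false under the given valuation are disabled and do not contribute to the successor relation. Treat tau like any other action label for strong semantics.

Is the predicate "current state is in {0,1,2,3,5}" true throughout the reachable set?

Answer: INVARIANT HOLDS

Trace:
Allowed set {0,1,2,3,5}
Reachable = {0,2,5}
  0: ✓
  2: ✓
  5: ✓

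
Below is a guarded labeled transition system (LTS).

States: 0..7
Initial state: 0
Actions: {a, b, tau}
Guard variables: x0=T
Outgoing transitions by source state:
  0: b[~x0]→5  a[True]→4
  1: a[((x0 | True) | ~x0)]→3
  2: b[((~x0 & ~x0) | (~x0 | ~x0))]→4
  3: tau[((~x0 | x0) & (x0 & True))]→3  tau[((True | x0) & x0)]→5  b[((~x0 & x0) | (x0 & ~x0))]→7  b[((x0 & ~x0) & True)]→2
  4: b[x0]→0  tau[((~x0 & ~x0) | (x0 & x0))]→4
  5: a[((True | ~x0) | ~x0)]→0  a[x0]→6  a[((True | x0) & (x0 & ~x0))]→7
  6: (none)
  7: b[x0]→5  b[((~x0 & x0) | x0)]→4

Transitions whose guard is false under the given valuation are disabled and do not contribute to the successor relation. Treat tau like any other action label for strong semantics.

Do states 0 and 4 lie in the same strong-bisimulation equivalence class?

Compute ~ classes (split until stable):
  P[0] = {{0,1,2,3,4,5,6,7}}
  P[1] = {{0,1,5},{2,6},{3},{4},{7}}
  P[2] = {{0},{1},{2,6},{3},{4},{5},{7}}
stable after 3 split(s): 7 block(s)
class of 0: {0}; class of 4: {4}

Answer: NOT BISIMILAR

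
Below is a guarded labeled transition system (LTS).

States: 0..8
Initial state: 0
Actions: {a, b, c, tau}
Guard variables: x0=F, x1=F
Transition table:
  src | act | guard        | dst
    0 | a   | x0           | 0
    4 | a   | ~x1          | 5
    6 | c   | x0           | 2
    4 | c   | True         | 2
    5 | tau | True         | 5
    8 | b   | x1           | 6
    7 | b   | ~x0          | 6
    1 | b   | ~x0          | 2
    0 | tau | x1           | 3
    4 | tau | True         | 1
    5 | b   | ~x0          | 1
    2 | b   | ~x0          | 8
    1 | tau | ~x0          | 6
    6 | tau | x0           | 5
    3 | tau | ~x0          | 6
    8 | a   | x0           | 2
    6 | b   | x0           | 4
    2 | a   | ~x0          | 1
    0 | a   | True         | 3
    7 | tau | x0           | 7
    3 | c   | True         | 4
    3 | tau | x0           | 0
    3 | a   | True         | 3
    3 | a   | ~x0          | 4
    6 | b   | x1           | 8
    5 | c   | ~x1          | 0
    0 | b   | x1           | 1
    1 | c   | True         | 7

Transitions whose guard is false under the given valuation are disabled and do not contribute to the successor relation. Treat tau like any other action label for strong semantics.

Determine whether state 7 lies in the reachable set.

After dropping false guards: 17 live edges.
L0 = {0}
L1 = {3}  now seen {0,3}
L2 = {4,6}  now seen {0,3,4,6}
L3 = {1,2,5}  now seen {0,1,2,3,4,5,6}
L4 = {7,8}  now seen {0,1,2,3,4,5,6,7,8}
R = {0,1,2,3,4,5,6,7,8}
trace reaching 7: a·c·tau·c

Answer: REACHABLE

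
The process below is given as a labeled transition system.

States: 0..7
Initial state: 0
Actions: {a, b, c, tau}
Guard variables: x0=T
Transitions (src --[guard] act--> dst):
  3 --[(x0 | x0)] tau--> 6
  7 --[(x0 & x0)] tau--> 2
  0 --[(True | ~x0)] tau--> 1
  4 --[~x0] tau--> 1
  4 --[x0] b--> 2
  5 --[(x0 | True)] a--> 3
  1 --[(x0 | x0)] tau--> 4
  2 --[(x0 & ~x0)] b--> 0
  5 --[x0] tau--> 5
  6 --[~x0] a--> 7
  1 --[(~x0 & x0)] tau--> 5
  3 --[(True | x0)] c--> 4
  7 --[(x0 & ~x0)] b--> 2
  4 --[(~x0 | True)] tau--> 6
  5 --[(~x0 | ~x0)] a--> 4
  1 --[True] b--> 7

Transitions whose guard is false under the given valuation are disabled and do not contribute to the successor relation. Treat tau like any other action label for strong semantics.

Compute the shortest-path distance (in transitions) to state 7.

BFS to 7:
  Layer 0: {0}
  Layer 1: {1}
  Layer 2: {4,7}
first hit 7 at d=2 via tau·b

Answer: 2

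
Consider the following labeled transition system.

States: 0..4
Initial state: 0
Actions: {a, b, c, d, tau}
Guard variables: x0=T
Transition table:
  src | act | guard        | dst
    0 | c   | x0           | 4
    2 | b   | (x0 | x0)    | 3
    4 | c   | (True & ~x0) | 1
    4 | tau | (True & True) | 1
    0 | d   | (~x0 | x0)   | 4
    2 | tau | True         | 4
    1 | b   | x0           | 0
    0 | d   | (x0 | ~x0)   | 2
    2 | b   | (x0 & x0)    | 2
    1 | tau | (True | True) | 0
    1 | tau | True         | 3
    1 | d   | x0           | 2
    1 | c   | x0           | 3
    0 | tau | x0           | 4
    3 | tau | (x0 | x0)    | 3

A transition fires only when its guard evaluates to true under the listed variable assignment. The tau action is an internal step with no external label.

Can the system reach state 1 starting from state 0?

Answer: REACHABLE

Analysis:
After dropping false guards: 14 live edges.
Layer 0: {0}
Layer 1: {2,4}  now seen {0,2,4}
Layer 2: {1,3}  now seen {0,1,2,3,4}
R = {0,1,2,3,4}
trace reaching 1: c·tau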